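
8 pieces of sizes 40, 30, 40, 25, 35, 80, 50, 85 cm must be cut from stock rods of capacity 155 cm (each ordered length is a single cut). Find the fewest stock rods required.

3

Total = 85 + 80 + 50 + 40 + 40 + 35 + 30 + 25 = 385 cm.
Lower bound: ⌈385/155⌉ = 3 stock rods.
A packing using 3 stock rods:
  stock rod 1: 85 + 50 = 135
  stock rod 2: 80 + 40 + 35 = 155
  stock rod 3: 40 + 30 + 25 = 95
This matches the lower bound, so 3 is optimal.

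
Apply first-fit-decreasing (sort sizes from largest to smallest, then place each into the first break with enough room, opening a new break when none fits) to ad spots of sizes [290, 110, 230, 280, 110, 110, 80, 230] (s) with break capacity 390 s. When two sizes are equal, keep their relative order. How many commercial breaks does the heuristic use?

Sorted descending: 290, 280, 230, 230, 110, 110, 110, 80.
  290 → break 1 (new)  [load 290/390]
  280 → break 2 (new)  [load 280/390]
  230 → break 3 (new)  [load 230/390]
  230 → break 4 (new)  [load 230/390]
  110 → break 2  [load 390/390]
  110 → break 3  [load 340/390]
  110 → break 4  [load 340/390]
  80 → break 1  [load 370/390]
4 commercial breaks opened.

4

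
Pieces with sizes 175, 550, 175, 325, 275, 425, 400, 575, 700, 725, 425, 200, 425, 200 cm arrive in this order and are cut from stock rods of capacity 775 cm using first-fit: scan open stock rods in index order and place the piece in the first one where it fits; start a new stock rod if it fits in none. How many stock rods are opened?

  175 → stock rod 1 (new)  [load 175/775]
  550 → stock rod 1  [load 725/775]
  175 → stock rod 2 (new)  [load 175/775]
  325 → stock rod 2  [load 500/775]
  275 → stock rod 2  [load 775/775]
  425 → stock rod 3 (new)  [load 425/775]
  400 → stock rod 4 (new)  [load 400/775]
  575 → stock rod 5 (new)  [load 575/775]
  700 → stock rod 6 (new)  [load 700/775]
  725 → stock rod 7 (new)  [load 725/775]
  425 → stock rod 8 (new)  [load 425/775]
  200 → stock rod 3  [load 625/775]
  425 → stock rod 9 (new)  [load 425/775]
  200 → stock rod 4  [load 600/775]
9 stock rods opened.

9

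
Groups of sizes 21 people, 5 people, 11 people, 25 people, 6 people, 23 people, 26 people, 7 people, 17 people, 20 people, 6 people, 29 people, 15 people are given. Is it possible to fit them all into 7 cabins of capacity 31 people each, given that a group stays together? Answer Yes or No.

No

Total = 211 people; ⌈211/31⌉ = 7.
The bound of 7 does not rule out 7, but exhaustive search shows no assignment into 7 cabins of capacity 31 people exists — the minimum is 8.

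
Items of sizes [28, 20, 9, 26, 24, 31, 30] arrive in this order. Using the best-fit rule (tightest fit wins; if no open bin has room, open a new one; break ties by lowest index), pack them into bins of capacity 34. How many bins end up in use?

  28 → bin 1 (new)  [load 28/34]
  20 → bin 2 (new)  [load 20/34]
  9 → bin 2  [load 29/34]
  26 → bin 3 (new)  [load 26/34]
  24 → bin 4 (new)  [load 24/34]
  31 → bin 5 (new)  [load 31/34]
  30 → bin 6 (new)  [load 30/34]
6 bins opened.

6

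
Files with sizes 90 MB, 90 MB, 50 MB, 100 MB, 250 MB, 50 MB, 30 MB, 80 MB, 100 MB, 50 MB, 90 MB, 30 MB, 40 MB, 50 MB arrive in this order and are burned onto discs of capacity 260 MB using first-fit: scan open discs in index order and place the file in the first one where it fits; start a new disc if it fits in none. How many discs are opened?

  90 → disc 1 (new)  [load 90/260]
  90 → disc 1  [load 180/260]
  50 → disc 1  [load 230/260]
  100 → disc 2 (new)  [load 100/260]
  250 → disc 3 (new)  [load 250/260]
  50 → disc 2  [load 150/260]
  30 → disc 1  [load 260/260]
  80 → disc 2  [load 230/260]
  100 → disc 4 (new)  [load 100/260]
  50 → disc 4  [load 150/260]
  90 → disc 4  [load 240/260]
  30 → disc 2  [load 260/260]
  40 → disc 5 (new)  [load 40/260]
  50 → disc 5  [load 90/260]
5 discs opened.

5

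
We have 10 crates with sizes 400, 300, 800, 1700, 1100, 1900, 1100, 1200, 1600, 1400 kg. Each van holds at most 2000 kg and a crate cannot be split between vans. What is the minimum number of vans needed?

Total = 1900 + 1700 + 1600 + 1400 + 1200 + 1100 + 1100 + 800 + 400 + 300 = 11500 kg.
Lower bound: ⌈11500/2000⌉ = 6 vans.
Also, 7 crates each exceed 1000 kg, and no two of those can share a van, so at least 7 vans are needed.
A packing using 7 vans:
  van 1: 1900 = 1900
  van 2: 1700 + 300 = 2000
  van 3: 1600 + 400 = 2000
  van 4: 1400 = 1400
  van 5: 1200 + 800 = 2000
  van 6: 1100 = 1100
  van 7: 1100 = 1100
This matches the lower bound, so 7 is optimal.

7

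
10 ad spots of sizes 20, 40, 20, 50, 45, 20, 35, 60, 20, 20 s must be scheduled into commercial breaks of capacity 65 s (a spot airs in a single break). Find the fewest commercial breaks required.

Total = 60 + 50 + 45 + 40 + 35 + 20 + 20 + 20 + 20 + 20 = 330 s.
Lower bound: ⌈330/65⌉ = 6 commercial breaks.
A packing using 6 commercial breaks:
  break 1: 60 = 60
  break 2: 50 = 50
  break 3: 45 + 20 = 65
  break 4: 40 + 20 = 60
  break 5: 35 + 20 = 55
  break 6: 20 + 20 = 40
This matches the lower bound, so 6 is optimal.

6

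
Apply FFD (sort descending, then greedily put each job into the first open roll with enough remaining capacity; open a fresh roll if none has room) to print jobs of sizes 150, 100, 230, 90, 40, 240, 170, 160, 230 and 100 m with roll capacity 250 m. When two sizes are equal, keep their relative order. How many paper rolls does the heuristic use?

7

Sorted descending: 240, 230, 230, 170, 160, 150, 100, 100, 90, 40.
  240 → roll 1 (new)  [load 240/250]
  230 → roll 2 (new)  [load 230/250]
  230 → roll 3 (new)  [load 230/250]
  170 → roll 4 (new)  [load 170/250]
  160 → roll 5 (new)  [load 160/250]
  150 → roll 6 (new)  [load 150/250]
  100 → roll 6  [load 250/250]
  100 → roll 7 (new)  [load 100/250]
  90 → roll 5  [load 250/250]
  40 → roll 4  [load 210/250]
7 paper rolls opened.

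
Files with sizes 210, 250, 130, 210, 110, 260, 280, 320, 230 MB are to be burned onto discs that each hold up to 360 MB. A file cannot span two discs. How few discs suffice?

7

Total = 320 + 280 + 260 + 250 + 230 + 210 + 210 + 130 + 110 = 2000 MB.
Lower bound: ⌈2000/360⌉ = 6 discs.
Also, 7 files each exceed 180 MB, and no two of those can share a disc, so at least 7 discs are needed.
A packing using 7 discs:
  disc 1: 320 = 320
  disc 2: 280 = 280
  disc 3: 260 = 260
  disc 4: 250 + 110 = 360
  disc 5: 230 + 130 = 360
  disc 6: 210 = 210
  disc 7: 210 = 210
This matches the lower bound, so 7 is optimal.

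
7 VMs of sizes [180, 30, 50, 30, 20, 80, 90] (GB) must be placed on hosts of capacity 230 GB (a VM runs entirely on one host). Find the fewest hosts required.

Total = 180 + 90 + 80 + 50 + 30 + 30 + 20 = 480 GB.
Lower bound: ⌈480/230⌉ = 3 hosts.
A packing using 3 hosts:
  host 1: 180 + 50 = 230
  host 2: 90 + 80 + 30 + 30 = 230
  host 3: 20 = 20
This matches the lower bound, so 3 is optimal.

3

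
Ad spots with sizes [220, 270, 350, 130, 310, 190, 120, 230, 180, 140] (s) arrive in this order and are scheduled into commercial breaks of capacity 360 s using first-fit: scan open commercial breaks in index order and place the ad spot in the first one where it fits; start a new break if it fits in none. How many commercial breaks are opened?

  220 → break 1 (new)  [load 220/360]
  270 → break 2 (new)  [load 270/360]
  350 → break 3 (new)  [load 350/360]
  130 → break 1  [load 350/360]
  310 → break 4 (new)  [load 310/360]
  190 → break 5 (new)  [load 190/360]
  120 → break 5  [load 310/360]
  230 → break 6 (new)  [load 230/360]
  180 → break 7 (new)  [load 180/360]
  140 → break 7  [load 320/360]
7 commercial breaks opened.

7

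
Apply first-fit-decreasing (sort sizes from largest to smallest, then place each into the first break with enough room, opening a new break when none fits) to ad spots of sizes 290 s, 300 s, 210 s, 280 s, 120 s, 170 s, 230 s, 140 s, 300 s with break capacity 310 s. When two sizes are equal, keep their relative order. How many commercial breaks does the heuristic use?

8

Sorted descending: 300, 300, 290, 280, 230, 210, 170, 140, 120.
  300 → break 1 (new)  [load 300/310]
  300 → break 2 (new)  [load 300/310]
  290 → break 3 (new)  [load 290/310]
  280 → break 4 (new)  [load 280/310]
  230 → break 5 (new)  [load 230/310]
  210 → break 6 (new)  [load 210/310]
  170 → break 7 (new)  [load 170/310]
  140 → break 7  [load 310/310]
  120 → break 8 (new)  [load 120/310]
8 commercial breaks opened.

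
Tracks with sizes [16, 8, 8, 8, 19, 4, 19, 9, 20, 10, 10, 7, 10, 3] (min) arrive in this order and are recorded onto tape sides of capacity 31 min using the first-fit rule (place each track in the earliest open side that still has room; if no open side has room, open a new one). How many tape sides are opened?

6

  16 → side 1 (new)  [load 16/31]
  8 → side 1  [load 24/31]
  8 → side 2 (new)  [load 8/31]
  8 → side 2  [load 16/31]
  19 → side 3 (new)  [load 19/31]
  4 → side 1  [load 28/31]
  19 → side 4 (new)  [load 19/31]
  9 → side 2  [load 25/31]
  20 → side 5 (new)  [load 20/31]
  10 → side 3  [load 29/31]
  10 → side 4  [load 29/31]
  7 → side 5  [load 27/31]
  10 → side 6 (new)  [load 10/31]
  3 → side 1  [load 31/31]
6 tape sides opened.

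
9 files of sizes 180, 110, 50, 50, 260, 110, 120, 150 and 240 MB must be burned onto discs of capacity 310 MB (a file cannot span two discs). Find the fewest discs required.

Total = 260 + 240 + 180 + 150 + 120 + 110 + 110 + 50 + 50 = 1270 MB.
Lower bound: ⌈1270/310⌉ = 5 discs.
A packing using 5 discs:
  disc 1: 260 + 50 = 310
  disc 2: 240 + 50 = 290
  disc 3: 180 + 120 = 300
  disc 4: 150 + 110 = 260
  disc 5: 110 = 110
This matches the lower bound, so 5 is optimal.

5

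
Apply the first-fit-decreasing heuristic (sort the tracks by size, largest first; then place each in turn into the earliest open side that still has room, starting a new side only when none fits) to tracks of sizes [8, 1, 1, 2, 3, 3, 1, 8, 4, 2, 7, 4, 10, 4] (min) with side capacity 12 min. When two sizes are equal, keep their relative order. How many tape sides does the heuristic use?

5

Sorted descending: 10, 8, 8, 7, 4, 4, 4, 3, 3, 2, 2, 1, 1, 1.
  10 → side 1 (new)  [load 10/12]
  8 → side 2 (new)  [load 8/12]
  8 → side 3 (new)  [load 8/12]
  7 → side 4 (new)  [load 7/12]
  4 → side 2  [load 12/12]
  4 → side 3  [load 12/12]
  4 → side 4  [load 11/12]
  3 → side 5 (new)  [load 3/12]
  3 → side 5  [load 6/12]
  2 → side 1  [load 12/12]
  2 → side 5  [load 8/12]
  1 → side 4  [load 12/12]
  1 → side 5  [load 9/12]
  1 → side 5  [load 10/12]
5 tape sides opened.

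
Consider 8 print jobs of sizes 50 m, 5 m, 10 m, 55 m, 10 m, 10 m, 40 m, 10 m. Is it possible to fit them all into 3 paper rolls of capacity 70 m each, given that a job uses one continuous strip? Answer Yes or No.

A valid assignment using 3 paper rolls:
  roll 1: 55 + 10 + 5 = 70
  roll 2: 50 + 10 + 10 = 70
  roll 3: 40 + 10 = 50
Every load is within 70 m, so 3 paper rolls suffice.

Yes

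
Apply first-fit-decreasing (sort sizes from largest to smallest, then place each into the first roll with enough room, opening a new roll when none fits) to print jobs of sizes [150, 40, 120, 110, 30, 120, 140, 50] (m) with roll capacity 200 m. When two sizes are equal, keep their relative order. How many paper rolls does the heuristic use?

5

Sorted descending: 150, 140, 120, 120, 110, 50, 40, 30.
  150 → roll 1 (new)  [load 150/200]
  140 → roll 2 (new)  [load 140/200]
  120 → roll 3 (new)  [load 120/200]
  120 → roll 4 (new)  [load 120/200]
  110 → roll 5 (new)  [load 110/200]
  50 → roll 1  [load 200/200]
  40 → roll 2  [load 180/200]
  30 → roll 3  [load 150/200]
5 paper rolls opened.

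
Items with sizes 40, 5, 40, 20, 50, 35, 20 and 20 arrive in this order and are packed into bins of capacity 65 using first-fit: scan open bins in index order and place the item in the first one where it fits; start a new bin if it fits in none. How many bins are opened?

4

  40 → bin 1 (new)  [load 40/65]
  5 → bin 1  [load 45/65]
  40 → bin 2 (new)  [load 40/65]
  20 → bin 1  [load 65/65]
  50 → bin 3 (new)  [load 50/65]
  35 → bin 4 (new)  [load 35/65]
  20 → bin 2  [load 60/65]
  20 → bin 4  [load 55/65]
4 bins opened.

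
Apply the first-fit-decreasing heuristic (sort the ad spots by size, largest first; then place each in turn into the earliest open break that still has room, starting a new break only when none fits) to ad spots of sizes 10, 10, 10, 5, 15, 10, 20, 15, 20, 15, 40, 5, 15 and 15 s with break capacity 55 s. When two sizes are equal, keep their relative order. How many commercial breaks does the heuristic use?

Sorted descending: 40, 20, 20, 15, 15, 15, 15, 15, 10, 10, 10, 10, 5, 5.
  40 → break 1 (new)  [load 40/55]
  20 → break 2 (new)  [load 20/55]
  20 → break 2  [load 40/55]
  15 → break 1  [load 55/55]
  15 → break 2  [load 55/55]
  15 → break 3 (new)  [load 15/55]
  15 → break 3  [load 30/55]
  15 → break 3  [load 45/55]
  10 → break 3  [load 55/55]
  10 → break 4 (new)  [load 10/55]
  10 → break 4  [load 20/55]
  10 → break 4  [load 30/55]
  5 → break 4  [load 35/55]
  5 → break 4  [load 40/55]
4 commercial breaks opened.

4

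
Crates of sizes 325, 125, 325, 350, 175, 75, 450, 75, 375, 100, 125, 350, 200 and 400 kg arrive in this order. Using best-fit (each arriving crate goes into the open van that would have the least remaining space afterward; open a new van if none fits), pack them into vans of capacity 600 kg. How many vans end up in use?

  325 → van 1 (new)  [load 325/600]
  125 → van 1  [load 450/600]
  325 → van 2 (new)  [load 325/600]
  350 → van 3 (new)  [load 350/600]
  175 → van 3  [load 525/600]
  75 → van 3  [load 600/600]
  450 → van 4 (new)  [load 450/600]
  75 → van 1  [load 525/600]
  375 → van 5 (new)  [load 375/600]
  100 → van 4  [load 550/600]
  125 → van 5  [load 500/600]
  350 → van 6 (new)  [load 350/600]
  200 → van 6  [load 550/600]
  400 → van 7 (new)  [load 400/600]
7 vans opened.

7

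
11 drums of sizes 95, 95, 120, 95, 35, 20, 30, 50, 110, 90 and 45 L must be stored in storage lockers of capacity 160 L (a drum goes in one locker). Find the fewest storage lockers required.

6

Total = 120 + 110 + 95 + 95 + 95 + 90 + 50 + 45 + 35 + 30 + 20 = 785 L.
Lower bound: ⌈785/160⌉ = 5 storage lockers.
Also, 6 drums each exceed 80 L, and no two of those can share a locker, so at least 6 storage lockers are needed.
A packing using 6 storage lockers:
  locker 1: 120 + 35 = 155
  locker 2: 110 + 50 = 160
  locker 3: 95 + 45 + 20 = 160
  locker 4: 95 + 30 = 125
  locker 5: 95 = 95
  locker 6: 90 = 90
This matches the lower bound, so 6 is optimal.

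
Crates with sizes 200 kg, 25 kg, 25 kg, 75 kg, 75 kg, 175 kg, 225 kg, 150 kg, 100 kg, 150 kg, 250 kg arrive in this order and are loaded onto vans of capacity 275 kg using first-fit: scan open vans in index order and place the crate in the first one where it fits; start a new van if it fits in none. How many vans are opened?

  200 → van 1 (new)  [load 200/275]
  25 → van 1  [load 225/275]
  25 → van 1  [load 250/275]
  75 → van 2 (new)  [load 75/275]
  75 → van 2  [load 150/275]
  175 → van 3 (new)  [load 175/275]
  225 → van 4 (new)  [load 225/275]
  150 → van 5 (new)  [load 150/275]
  100 → van 2  [load 250/275]
  150 → van 6 (new)  [load 150/275]
  250 → van 7 (new)  [load 250/275]
7 vans opened.

7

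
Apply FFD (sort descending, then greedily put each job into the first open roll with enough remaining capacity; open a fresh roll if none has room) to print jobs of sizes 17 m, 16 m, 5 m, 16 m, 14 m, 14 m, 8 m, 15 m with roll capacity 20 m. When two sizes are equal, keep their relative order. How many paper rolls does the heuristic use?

7

Sorted descending: 17, 16, 16, 15, 14, 14, 8, 5.
  17 → roll 1 (new)  [load 17/20]
  16 → roll 2 (new)  [load 16/20]
  16 → roll 3 (new)  [load 16/20]
  15 → roll 4 (new)  [load 15/20]
  14 → roll 5 (new)  [load 14/20]
  14 → roll 6 (new)  [load 14/20]
  8 → roll 7 (new)  [load 8/20]
  5 → roll 4  [load 20/20]
7 paper rolls opened.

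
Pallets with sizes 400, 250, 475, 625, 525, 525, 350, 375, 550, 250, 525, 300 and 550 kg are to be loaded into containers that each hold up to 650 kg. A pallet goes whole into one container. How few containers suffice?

10

Total = 625 + 550 + 550 + 525 + 525 + 525 + 475 + 400 + 375 + 350 + 300 + 250 + 250 = 5700 kg.
Lower bound: ⌈5700/650⌉ = 9 containers.
Also, 10 pallets each exceed 325 kg, and no two of those can share a container, so at least 10 containers are needed.
A packing using 10 containers:
  container 1: 625 = 625
  container 2: 550 = 550
  container 3: 550 = 550
  container 4: 525 = 525
  container 5: 525 = 525
  container 6: 525 = 525
  container 7: 475 = 475
  container 8: 400 + 250 = 650
  container 9: 375 + 250 = 625
  container 10: 350 + 300 = 650
This matches the lower bound, so 10 is optimal.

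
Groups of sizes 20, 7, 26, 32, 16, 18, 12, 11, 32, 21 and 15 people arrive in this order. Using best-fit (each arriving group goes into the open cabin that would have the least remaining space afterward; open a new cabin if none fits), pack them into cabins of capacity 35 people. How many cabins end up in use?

  20 → cabin 1 (new)  [load 20/35]
  7 → cabin 1  [load 27/35]
  26 → cabin 2 (new)  [load 26/35]
  32 → cabin 3 (new)  [load 32/35]
  16 → cabin 4 (new)  [load 16/35]
  18 → cabin 4  [load 34/35]
  12 → cabin 5 (new)  [load 12/35]
  11 → cabin 5  [load 23/35]
  32 → cabin 6 (new)  [load 32/35]
  21 → cabin 7 (new)  [load 21/35]
  15 → cabin 8 (new)  [load 15/35]
8 cabins opened.

8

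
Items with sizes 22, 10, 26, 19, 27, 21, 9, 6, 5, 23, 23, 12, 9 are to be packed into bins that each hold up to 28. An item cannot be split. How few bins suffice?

Total = 27 + 26 + 23 + 23 + 22 + 21 + 19 + 12 + 10 + 9 + 9 + 6 + 5 = 212.
Lower bound: ⌈212/28⌉ = 8 bins.
A packing using 9 bins:
  bin 1: 27 = 27
  bin 2: 26 = 26
  bin 3: 23 + 5 = 28
  bin 4: 23 = 23
  bin 5: 22 + 6 = 28
  bin 6: 21 = 21
  bin 7: 19 + 9 = 28
  bin 8: 12 + 10 = 22
  bin 9: 9 = 9
No arrangement into 8 bins stays within capacity, so 9 is optimal.

9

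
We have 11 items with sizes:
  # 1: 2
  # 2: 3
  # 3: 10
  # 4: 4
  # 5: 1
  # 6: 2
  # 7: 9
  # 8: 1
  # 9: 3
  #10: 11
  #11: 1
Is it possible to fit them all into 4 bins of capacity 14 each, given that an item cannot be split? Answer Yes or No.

Yes

A valid assignment using 4 bins:
  bin 1: 11 + 3 = 14
  bin 2: 10 + 4 = 14
  bin 3: 9 + 3 + 2 = 14
  bin 4: 2 + 1 + 1 + 1 = 5
Every load is within 14, so 4 bins suffice.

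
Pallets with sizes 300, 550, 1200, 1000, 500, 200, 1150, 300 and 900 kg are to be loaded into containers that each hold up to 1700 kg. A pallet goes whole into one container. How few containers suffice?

4

Total = 1200 + 1150 + 1000 + 900 + 550 + 500 + 300 + 300 + 200 = 6100 kg.
Lower bound: ⌈6100/1700⌉ = 4 containers.
A packing using 4 containers:
  container 1: 1200 + 500 = 1700
  container 2: 1150 + 550 = 1700
  container 3: 1000 + 300 + 300 = 1600
  container 4: 900 + 200 = 1100
This matches the lower bound, so 4 is optimal.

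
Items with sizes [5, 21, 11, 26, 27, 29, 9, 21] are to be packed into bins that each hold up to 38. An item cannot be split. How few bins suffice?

5

Total = 29 + 27 + 26 + 21 + 21 + 11 + 9 + 5 = 149.
Lower bound: ⌈149/38⌉ = 4 bins.
Also, 5 items each exceed 19, and no two of those can share a bin, so at least 5 bins are needed.
A packing using 5 bins:
  bin 1: 29 + 9 = 38
  bin 2: 27 + 11 = 38
  bin 3: 26 + 5 = 31
  bin 4: 21 = 21
  bin 5: 21 = 21
This matches the lower bound, so 5 is optimal.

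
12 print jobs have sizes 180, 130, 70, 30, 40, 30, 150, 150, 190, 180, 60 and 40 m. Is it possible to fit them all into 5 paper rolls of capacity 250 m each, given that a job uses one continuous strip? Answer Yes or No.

Total = 1250 m; ⌈1250/250⌉ = 5.
6 print jobs each exceed half the capacity and cannot share a roll, forcing at least 6 paper rolls.
At least 6 paper rolls are required, but only 5 are allowed.

No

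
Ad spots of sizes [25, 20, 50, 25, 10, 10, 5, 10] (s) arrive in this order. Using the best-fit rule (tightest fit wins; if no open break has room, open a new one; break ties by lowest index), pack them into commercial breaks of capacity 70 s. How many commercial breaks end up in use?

  25 → break 1 (new)  [load 25/70]
  20 → break 1  [load 45/70]
  50 → break 2 (new)  [load 50/70]
  25 → break 1  [load 70/70]
  10 → break 2  [load 60/70]
  10 → break 2  [load 70/70]
  5 → break 3 (new)  [load 5/70]
  10 → break 3  [load 15/70]
3 commercial breaks opened.

3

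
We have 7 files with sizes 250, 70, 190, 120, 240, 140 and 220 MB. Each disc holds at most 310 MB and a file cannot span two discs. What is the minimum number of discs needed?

Total = 250 + 240 + 220 + 190 + 140 + 120 + 70 = 1230 MB.
Lower bound: ⌈1230/310⌉ = 4 discs.
A packing using 5 discs:
  disc 1: 250 = 250
  disc 2: 240 + 70 = 310
  disc 3: 220 = 220
  disc 4: 190 + 120 = 310
  disc 5: 140 = 140
No arrangement into 4 discs stays within capacity, so 5 is optimal.

5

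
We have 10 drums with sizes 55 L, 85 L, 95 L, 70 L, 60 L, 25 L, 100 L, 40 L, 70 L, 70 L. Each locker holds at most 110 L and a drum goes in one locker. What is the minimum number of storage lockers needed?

8

Total = 100 + 95 + 85 + 70 + 70 + 70 + 60 + 55 + 40 + 25 = 670 L.
Lower bound: ⌈670/110⌉ = 7 storage lockers.
A packing using 8 storage lockers:
  locker 1: 100 = 100
  locker 2: 95 = 95
  locker 3: 85 + 25 = 110
  locker 4: 70 + 40 = 110
  locker 5: 70 = 70
  locker 6: 70 = 70
  locker 7: 60 = 60
  locker 8: 55 = 55
No arrangement into 7 storage lockers stays within capacity, so 8 is optimal.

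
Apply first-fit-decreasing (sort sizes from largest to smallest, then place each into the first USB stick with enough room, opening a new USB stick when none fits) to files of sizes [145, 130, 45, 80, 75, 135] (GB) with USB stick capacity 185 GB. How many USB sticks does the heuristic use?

4

Sorted descending: 145, 135, 130, 80, 75, 45.
  145 → USB stick 1 (new)  [load 145/185]
  135 → USB stick 2 (new)  [load 135/185]
  130 → USB stick 3 (new)  [load 130/185]
  80 → USB stick 4 (new)  [load 80/185]
  75 → USB stick 4  [load 155/185]
  45 → USB stick 2  [load 180/185]
4 USB sticks opened.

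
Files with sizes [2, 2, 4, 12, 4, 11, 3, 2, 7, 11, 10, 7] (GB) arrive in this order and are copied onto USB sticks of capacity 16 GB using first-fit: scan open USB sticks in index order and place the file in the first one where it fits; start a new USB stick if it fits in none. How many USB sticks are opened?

6

  2 → USB stick 1 (new)  [load 2/16]
  2 → USB stick 1  [load 4/16]
  4 → USB stick 1  [load 8/16]
  12 → USB stick 2 (new)  [load 12/16]
  4 → USB stick 1  [load 12/16]
  11 → USB stick 3 (new)  [load 11/16]
  3 → USB stick 1  [load 15/16]
  2 → USB stick 2  [load 14/16]
  7 → USB stick 4 (new)  [load 7/16]
  11 → USB stick 5 (new)  [load 11/16]
  10 → USB stick 6 (new)  [load 10/16]
  7 → USB stick 4  [load 14/16]
6 USB sticks opened.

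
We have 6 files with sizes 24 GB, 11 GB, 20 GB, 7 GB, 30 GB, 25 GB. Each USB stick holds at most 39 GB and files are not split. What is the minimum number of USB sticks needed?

4

Total = 30 + 25 + 24 + 20 + 11 + 7 = 117 GB.
Lower bound: ⌈117/39⌉ = 3 USB sticks.
Also, 4 files each exceed 39/2 GB, and no two of those can share a USB stick, so at least 4 USB sticks are needed.
A packing using 4 USB sticks:
  USB stick 1: 30 + 7 = 37
  USB stick 2: 25 + 11 = 36
  USB stick 3: 24 = 24
  USB stick 4: 20 = 20
This matches the lower bound, so 4 is optimal.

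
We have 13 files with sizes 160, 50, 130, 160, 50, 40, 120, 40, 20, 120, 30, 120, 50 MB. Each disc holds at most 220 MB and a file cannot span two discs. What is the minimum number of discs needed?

6

Total = 160 + 160 + 130 + 120 + 120 + 120 + 50 + 50 + 50 + 40 + 40 + 30 + 20 = 1090 MB.
Lower bound: ⌈1090/220⌉ = 5 discs.
Also, 6 files each exceed 110 MB, and no two of those can share a disc, so at least 6 discs are needed.
A packing using 6 discs:
  disc 1: 160 + 50 = 210
  disc 2: 160 + 50 = 210
  disc 3: 130 + 50 + 40 = 220
  disc 4: 120 + 40 + 30 + 20 = 210
  disc 5: 120 = 120
  disc 6: 120 = 120
This matches the lower bound, so 6 is optimal.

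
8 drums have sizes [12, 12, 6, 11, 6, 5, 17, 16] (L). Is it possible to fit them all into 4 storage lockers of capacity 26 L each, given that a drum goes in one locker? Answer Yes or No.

A valid assignment using 4 storage lockers:
  locker 1: 17 + 6 = 23
  locker 2: 16 + 6 = 22
  locker 3: 12 + 12 = 24
  locker 4: 11 + 5 = 16
Every load is within 26 L, so 4 storage lockers suffice.

Yes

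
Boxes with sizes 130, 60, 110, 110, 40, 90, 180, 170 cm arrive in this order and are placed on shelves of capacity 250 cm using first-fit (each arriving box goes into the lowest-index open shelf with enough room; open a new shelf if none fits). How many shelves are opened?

  130 → shelf 1 (new)  [load 130/250]
  60 → shelf 1  [load 190/250]
  110 → shelf 2 (new)  [load 110/250]
  110 → shelf 2  [load 220/250]
  40 → shelf 1  [load 230/250]
  90 → shelf 3 (new)  [load 90/250]
  180 → shelf 4 (new)  [load 180/250]
  170 → shelf 5 (new)  [load 170/250]
5 shelves opened.

5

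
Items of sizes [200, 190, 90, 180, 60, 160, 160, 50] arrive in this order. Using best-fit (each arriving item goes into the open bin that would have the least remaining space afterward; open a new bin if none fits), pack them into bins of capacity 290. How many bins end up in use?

5

  200 → bin 1 (new)  [load 200/290]
  190 → bin 2 (new)  [load 190/290]
  90 → bin 1  [load 290/290]
  180 → bin 3 (new)  [load 180/290]
  60 → bin 2  [load 250/290]
  160 → bin 4 (new)  [load 160/290]
  160 → bin 5 (new)  [load 160/290]
  50 → bin 3  [load 230/290]
5 bins opened.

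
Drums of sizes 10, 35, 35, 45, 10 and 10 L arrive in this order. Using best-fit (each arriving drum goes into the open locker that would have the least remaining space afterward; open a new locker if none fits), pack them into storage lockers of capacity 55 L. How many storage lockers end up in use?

3

  10 → locker 1 (new)  [load 10/55]
  35 → locker 1  [load 45/55]
  35 → locker 2 (new)  [load 35/55]
  45 → locker 3 (new)  [load 45/55]
  10 → locker 1  [load 55/55]
  10 → locker 3  [load 55/55]
3 storage lockers opened.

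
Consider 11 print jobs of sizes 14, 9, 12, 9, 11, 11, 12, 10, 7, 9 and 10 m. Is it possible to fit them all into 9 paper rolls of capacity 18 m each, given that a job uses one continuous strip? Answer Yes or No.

Yes

A valid assignment using 9 paper rolls:
  roll 1: 14 = 14
  roll 2: 12 = 12
  roll 3: 12 = 12
  roll 4: 11 + 7 = 18
  roll 5: 11 = 11
  roll 6: 10 = 10
  roll 7: 10 = 10
  roll 8: 9 + 9 = 18
  roll 9: 9 = 9
Every load is within 18 m, so 9 paper rolls suffice.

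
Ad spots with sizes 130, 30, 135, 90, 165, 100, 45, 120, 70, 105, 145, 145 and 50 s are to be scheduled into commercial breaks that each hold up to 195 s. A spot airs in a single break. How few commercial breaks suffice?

8

Total = 165 + 145 + 145 + 135 + 130 + 120 + 105 + 100 + 90 + 70 + 50 + 45 + 30 = 1330 s.
Lower bound: ⌈1330/195⌉ = 7 commercial breaks.
Also, 8 ad spots each exceed 195/2 s, and no two of those can share a break, so at least 8 commercial breaks are needed.
A packing using 8 commercial breaks:
  break 1: 165 + 30 = 195
  break 2: 145 + 50 = 195
  break 3: 145 + 45 = 190
  break 4: 135 = 135
  break 5: 130 = 130
  break 6: 120 + 70 = 190
  break 7: 105 + 90 = 195
  break 8: 100 = 100
This matches the lower bound, so 8 is optimal.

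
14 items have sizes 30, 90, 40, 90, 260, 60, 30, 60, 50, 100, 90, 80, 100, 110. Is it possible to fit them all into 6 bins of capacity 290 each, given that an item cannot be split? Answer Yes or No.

A valid assignment using 5 bins:
  bin 1: 260 + 30 = 290
  bin 2: 110 + 100 + 80 = 290
  bin 3: 100 + 90 + 90 = 280
  bin 4: 90 + 60 + 60 + 50 + 30 = 290
  bin 5: 40 = 40
That uses only 5 ≤ 6, so 6 bins are enough.

Yes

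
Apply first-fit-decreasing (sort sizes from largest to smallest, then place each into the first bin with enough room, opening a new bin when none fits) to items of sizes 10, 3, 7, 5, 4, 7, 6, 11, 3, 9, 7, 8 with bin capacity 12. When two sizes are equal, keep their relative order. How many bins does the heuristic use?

Sorted descending: 11, 10, 9, 8, 7, 7, 7, 6, 5, 4, 3, 3.
  11 → bin 1 (new)  [load 11/12]
  10 → bin 2 (new)  [load 10/12]
  9 → bin 3 (new)  [load 9/12]
  8 → bin 4 (new)  [load 8/12]
  7 → bin 5 (new)  [load 7/12]
  7 → bin 6 (new)  [load 7/12]
  7 → bin 7 (new)  [load 7/12]
  6 → bin 8 (new)  [load 6/12]
  5 → bin 5  [load 12/12]
  4 → bin 4  [load 12/12]
  3 → bin 3  [load 12/12]
  3 → bin 6  [load 10/12]
8 bins opened.

8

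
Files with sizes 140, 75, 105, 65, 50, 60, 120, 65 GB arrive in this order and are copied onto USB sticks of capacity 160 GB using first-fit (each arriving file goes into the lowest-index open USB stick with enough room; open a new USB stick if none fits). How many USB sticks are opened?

5

  140 → USB stick 1 (new)  [load 140/160]
  75 → USB stick 2 (new)  [load 75/160]
  105 → USB stick 3 (new)  [load 105/160]
  65 → USB stick 2  [load 140/160]
  50 → USB stick 3  [load 155/160]
  60 → USB stick 4 (new)  [load 60/160]
  120 → USB stick 5 (new)  [load 120/160]
  65 → USB stick 4  [load 125/160]
5 USB sticks opened.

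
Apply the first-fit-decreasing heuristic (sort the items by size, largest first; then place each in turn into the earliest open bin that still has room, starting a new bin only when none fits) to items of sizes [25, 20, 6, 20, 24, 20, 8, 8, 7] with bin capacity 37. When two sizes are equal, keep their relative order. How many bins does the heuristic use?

Sorted descending: 25, 24, 20, 20, 20, 8, 8, 7, 6.
  25 → bin 1 (new)  [load 25/37]
  24 → bin 2 (new)  [load 24/37]
  20 → bin 3 (new)  [load 20/37]
  20 → bin 4 (new)  [load 20/37]
  20 → bin 5 (new)  [load 20/37]
  8 → bin 1  [load 33/37]
  8 → bin 2  [load 32/37]
  7 → bin 3  [load 27/37]
  6 → bin 3  [load 33/37]
5 bins opened.

5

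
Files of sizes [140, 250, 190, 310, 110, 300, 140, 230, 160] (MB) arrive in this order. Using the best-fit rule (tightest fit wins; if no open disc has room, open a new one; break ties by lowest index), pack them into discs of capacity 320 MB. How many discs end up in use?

  140 → disc 1 (new)  [load 140/320]
  250 → disc 2 (new)  [load 250/320]
  190 → disc 3 (new)  [load 190/320]
  310 → disc 4 (new)  [load 310/320]
  110 → disc 3  [load 300/320]
  300 → disc 5 (new)  [load 300/320]
  140 → disc 1  [load 280/320]
  230 → disc 6 (new)  [load 230/320]
  160 → disc 7 (new)  [load 160/320]
7 discs opened.

7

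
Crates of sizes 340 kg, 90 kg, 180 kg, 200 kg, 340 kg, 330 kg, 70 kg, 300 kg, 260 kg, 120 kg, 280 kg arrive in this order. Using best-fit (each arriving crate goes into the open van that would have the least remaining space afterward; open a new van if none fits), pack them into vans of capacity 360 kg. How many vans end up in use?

8

  340 → van 1 (new)  [load 340/360]
  90 → van 2 (new)  [load 90/360]
  180 → van 2  [load 270/360]
  200 → van 3 (new)  [load 200/360]
  340 → van 4 (new)  [load 340/360]
  330 → van 5 (new)  [load 330/360]
  70 → van 2  [load 340/360]
  300 → van 6 (new)  [load 300/360]
  260 → van 7 (new)  [load 260/360]
  120 → van 3  [load 320/360]
  280 → van 8 (new)  [load 280/360]
8 vans opened.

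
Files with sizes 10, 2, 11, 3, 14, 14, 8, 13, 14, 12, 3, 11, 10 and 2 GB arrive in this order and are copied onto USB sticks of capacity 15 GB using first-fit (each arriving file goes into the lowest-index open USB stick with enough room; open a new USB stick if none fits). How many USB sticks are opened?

10

  10 → USB stick 1 (new)  [load 10/15]
  2 → USB stick 1  [load 12/15]
  11 → USB stick 2 (new)  [load 11/15]
  3 → USB stick 1  [load 15/15]
  14 → USB stick 3 (new)  [load 14/15]
  14 → USB stick 4 (new)  [load 14/15]
  8 → USB stick 5 (new)  [load 8/15]
  13 → USB stick 6 (new)  [load 13/15]
  14 → USB stick 7 (new)  [load 14/15]
  12 → USB stick 8 (new)  [load 12/15]
  3 → USB stick 2  [load 14/15]
  11 → USB stick 9 (new)  [load 11/15]
  10 → USB stick 10 (new)  [load 10/15]
  2 → USB stick 5  [load 10/15]
10 USB sticks opened.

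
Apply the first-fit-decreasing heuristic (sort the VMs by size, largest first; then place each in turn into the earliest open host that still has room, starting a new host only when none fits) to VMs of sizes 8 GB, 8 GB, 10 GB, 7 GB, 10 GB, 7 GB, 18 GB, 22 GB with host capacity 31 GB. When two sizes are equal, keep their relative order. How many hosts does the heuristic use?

4

Sorted descending: 22, 18, 10, 10, 8, 8, 7, 7.
  22 → host 1 (new)  [load 22/31]
  18 → host 2 (new)  [load 18/31]
  10 → host 2  [load 28/31]
  10 → host 3 (new)  [load 10/31]
  8 → host 1  [load 30/31]
  8 → host 3  [load 18/31]
  7 → host 3  [load 25/31]
  7 → host 4 (new)  [load 7/31]
4 hosts opened.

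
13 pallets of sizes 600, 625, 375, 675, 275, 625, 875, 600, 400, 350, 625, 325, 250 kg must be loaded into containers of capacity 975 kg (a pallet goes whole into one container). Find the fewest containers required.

8

Total = 875 + 675 + 625 + 625 + 625 + 600 + 600 + 400 + 375 + 350 + 325 + 275 + 250 = 6600 kg.
Lower bound: ⌈6600/975⌉ = 7 containers.
A packing using 8 containers:
  container 1: 875 = 875
  container 2: 675 + 275 = 950
  container 3: 625 + 350 = 975
  container 4: 625 + 325 = 950
  container 5: 625 + 250 = 875
  container 6: 600 + 375 = 975
  container 7: 600 = 600
  container 8: 400 = 400
No arrangement into 7 containers stays within capacity, so 8 is optimal.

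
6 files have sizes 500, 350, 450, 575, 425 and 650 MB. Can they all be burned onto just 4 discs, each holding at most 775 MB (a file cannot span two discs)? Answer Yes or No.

Total = 2950 MB; ⌈2950/775⌉ = 4.
5 files each exceed half the capacity and cannot share a disc, forcing at least 5 discs.
At least 5 discs are required, but only 4 are allowed.

No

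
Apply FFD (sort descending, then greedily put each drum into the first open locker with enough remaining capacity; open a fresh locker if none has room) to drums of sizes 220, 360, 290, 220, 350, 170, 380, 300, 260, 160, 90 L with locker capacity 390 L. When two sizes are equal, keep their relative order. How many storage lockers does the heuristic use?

Sorted descending: 380, 360, 350, 300, 290, 260, 220, 220, 170, 160, 90.
  380 → locker 1 (new)  [load 380/390]
  360 → locker 2 (new)  [load 360/390]
  350 → locker 3 (new)  [load 350/390]
  300 → locker 4 (new)  [load 300/390]
  290 → locker 5 (new)  [load 290/390]
  260 → locker 6 (new)  [load 260/390]
  220 → locker 7 (new)  [load 220/390]
  220 → locker 8 (new)  [load 220/390]
  170 → locker 7  [load 390/390]
  160 → locker 8  [load 380/390]
  90 → locker 4  [load 390/390]
8 storage lockers opened.

8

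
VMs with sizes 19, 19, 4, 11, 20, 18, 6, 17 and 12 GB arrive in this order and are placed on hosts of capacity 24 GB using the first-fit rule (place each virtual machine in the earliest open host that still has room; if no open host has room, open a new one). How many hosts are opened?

  19 → host 1 (new)  [load 19/24]
  19 → host 2 (new)  [load 19/24]
  4 → host 1  [load 23/24]
  11 → host 3 (new)  [load 11/24]
  20 → host 4 (new)  [load 20/24]
  18 → host 5 (new)  [load 18/24]
  6 → host 3  [load 17/24]
  17 → host 6 (new)  [load 17/24]
  12 → host 7 (new)  [load 12/24]
7 hosts opened.

7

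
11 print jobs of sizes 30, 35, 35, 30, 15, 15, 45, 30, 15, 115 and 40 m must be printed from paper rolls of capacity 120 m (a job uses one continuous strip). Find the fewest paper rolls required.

4

Total = 115 + 45 + 40 + 35 + 35 + 30 + 30 + 30 + 15 + 15 + 15 = 405 m.
Lower bound: ⌈405/120⌉ = 4 paper rolls.
A packing using 4 paper rolls:
  roll 1: 115 = 115
  roll 2: 45 + 40 + 35 = 120
  roll 3: 35 + 30 + 30 + 15 = 110
  roll 4: 30 + 15 + 15 = 60
This matches the lower bound, so 4 is optimal.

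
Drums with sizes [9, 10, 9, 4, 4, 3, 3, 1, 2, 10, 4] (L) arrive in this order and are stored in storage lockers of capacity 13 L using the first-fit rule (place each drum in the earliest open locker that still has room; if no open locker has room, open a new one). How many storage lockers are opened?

5

  9 → locker 1 (new)  [load 9/13]
  10 → locker 2 (new)  [load 10/13]
  9 → locker 3 (new)  [load 9/13]
  4 → locker 1  [load 13/13]
  4 → locker 3  [load 13/13]
  3 → locker 2  [load 13/13]
  3 → locker 4 (new)  [load 3/13]
  1 → locker 4  [load 4/13]
  2 → locker 4  [load 6/13]
  10 → locker 5 (new)  [load 10/13]
  4 → locker 4  [load 10/13]
5 storage lockers opened.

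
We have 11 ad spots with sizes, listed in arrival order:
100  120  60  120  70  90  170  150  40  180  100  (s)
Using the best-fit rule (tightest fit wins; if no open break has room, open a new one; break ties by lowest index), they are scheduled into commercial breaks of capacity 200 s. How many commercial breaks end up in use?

  100 → break 1 (new)  [load 100/200]
  120 → break 2 (new)  [load 120/200]
  60 → break 2  [load 180/200]
  120 → break 3 (new)  [load 120/200]
  70 → break 3  [load 190/200]
  90 → break 1  [load 190/200]
  170 → break 4 (new)  [load 170/200]
  150 → break 5 (new)  [load 150/200]
  40 → break 5  [load 190/200]
  180 → break 6 (new)  [load 180/200]
  100 → break 7 (new)  [load 100/200]
7 commercial breaks opened.

7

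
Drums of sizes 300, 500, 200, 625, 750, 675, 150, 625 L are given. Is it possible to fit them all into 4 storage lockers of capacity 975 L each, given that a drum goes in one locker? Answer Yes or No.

No

Total = 3825 L; ⌈3825/975⌉ = 4.
5 drums each exceed half the capacity and cannot share a locker, forcing at least 5 storage lockers.
At least 5 storage lockers are required, but only 4 are allowed.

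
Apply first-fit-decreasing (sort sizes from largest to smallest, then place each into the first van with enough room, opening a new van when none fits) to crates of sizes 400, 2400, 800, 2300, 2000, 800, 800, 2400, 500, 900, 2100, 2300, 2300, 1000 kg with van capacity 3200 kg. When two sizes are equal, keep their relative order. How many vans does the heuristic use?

7

Sorted descending: 2400, 2400, 2300, 2300, 2300, 2100, 2000, 1000, 900, 800, 800, 800, 500, 400.
  2400 → van 1 (new)  [load 2400/3200]
  2400 → van 2 (new)  [load 2400/3200]
  2300 → van 3 (new)  [load 2300/3200]
  2300 → van 4 (new)  [load 2300/3200]
  2300 → van 5 (new)  [load 2300/3200]
  2100 → van 6 (new)  [load 2100/3200]
  2000 → van 7 (new)  [load 2000/3200]
  1000 → van 6  [load 3100/3200]
  900 → van 3  [load 3200/3200]
  800 → van 1  [load 3200/3200]
  800 → van 2  [load 3200/3200]
  800 → van 4  [load 3100/3200]
  500 → van 5  [load 2800/3200]
  400 → van 5  [load 3200/3200]
7 vans opened.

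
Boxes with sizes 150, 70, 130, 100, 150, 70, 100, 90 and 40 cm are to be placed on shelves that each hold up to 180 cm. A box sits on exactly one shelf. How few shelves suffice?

6

Total = 150 + 150 + 130 + 100 + 100 + 90 + 70 + 70 + 40 = 900 cm.
Lower bound: ⌈900/180⌉ = 5 shelves.
A packing using 6 shelves:
  shelf 1: 150 = 150
  shelf 2: 150 = 150
  shelf 3: 130 + 40 = 170
  shelf 4: 100 + 70 = 170
  shelf 5: 100 + 70 = 170
  shelf 6: 90 = 90
No arrangement into 5 shelves stays within capacity, so 6 is optimal.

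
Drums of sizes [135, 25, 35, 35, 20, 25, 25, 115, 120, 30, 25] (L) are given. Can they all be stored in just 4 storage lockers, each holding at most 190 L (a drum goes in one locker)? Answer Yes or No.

Yes

A valid assignment using 4 storage lockers:
  locker 1: 135 + 35 + 20 = 190
  locker 2: 120 + 35 + 30 = 185
  locker 3: 115 + 25 + 25 + 25 = 190
  locker 4: 25 = 25
Every load is within 190 L, so 4 storage lockers suffice.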